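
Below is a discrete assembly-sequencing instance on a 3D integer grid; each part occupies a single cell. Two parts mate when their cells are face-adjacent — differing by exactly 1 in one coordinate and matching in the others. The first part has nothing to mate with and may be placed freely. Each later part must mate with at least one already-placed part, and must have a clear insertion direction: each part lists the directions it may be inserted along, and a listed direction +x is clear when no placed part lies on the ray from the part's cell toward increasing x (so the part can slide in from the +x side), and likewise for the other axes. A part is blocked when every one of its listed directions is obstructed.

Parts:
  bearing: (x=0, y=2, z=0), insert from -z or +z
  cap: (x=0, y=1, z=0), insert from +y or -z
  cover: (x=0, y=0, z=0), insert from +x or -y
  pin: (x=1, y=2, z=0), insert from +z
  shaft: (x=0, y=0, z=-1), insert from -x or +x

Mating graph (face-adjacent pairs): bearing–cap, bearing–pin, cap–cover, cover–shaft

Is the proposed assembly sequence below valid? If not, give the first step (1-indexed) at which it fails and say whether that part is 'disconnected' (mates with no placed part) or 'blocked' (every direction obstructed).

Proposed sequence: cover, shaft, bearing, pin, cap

Invalid at step 3 (disconnected)

1. cover@(0, 0, 0) [+x clear] — {cover}
2. shaft@(0, 0, -1) [-x clear] — {cover, shaft}
3. bearing@(0, 2, 0) — no placed neighbour ⇒ disconnected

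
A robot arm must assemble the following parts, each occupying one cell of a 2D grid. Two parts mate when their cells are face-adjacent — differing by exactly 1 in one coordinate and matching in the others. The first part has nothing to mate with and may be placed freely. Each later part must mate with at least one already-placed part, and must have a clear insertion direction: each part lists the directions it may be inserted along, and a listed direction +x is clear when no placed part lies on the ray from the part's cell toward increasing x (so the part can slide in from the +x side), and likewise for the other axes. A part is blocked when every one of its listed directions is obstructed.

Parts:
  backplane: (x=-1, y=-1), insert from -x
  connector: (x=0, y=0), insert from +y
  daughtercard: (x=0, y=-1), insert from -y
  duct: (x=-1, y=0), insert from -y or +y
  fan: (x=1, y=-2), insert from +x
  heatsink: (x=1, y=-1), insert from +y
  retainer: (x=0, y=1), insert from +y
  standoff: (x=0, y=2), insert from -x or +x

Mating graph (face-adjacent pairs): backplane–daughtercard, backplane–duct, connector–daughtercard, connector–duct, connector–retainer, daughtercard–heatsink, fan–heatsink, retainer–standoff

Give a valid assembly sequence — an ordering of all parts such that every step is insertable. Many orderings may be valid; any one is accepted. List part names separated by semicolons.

backplane; duct; connector; retainer; standoff; daughtercard; heatsink; fan

1. backplane@(-1, -1) [-x clear] — {backplane}
2. duct@(-1, 0) [+y clear] — {backplane, duct}
3. connector@(0, 0) [+y clear] — {backplane, connector, duct}
4. retainer@(0, 1) [+y clear] — {backplane, connector, duct, retainer}
5. standoff@(0, 2) [-x clear] — {backplane, connector, duct, retainer, standoff}
6. daughtercard@(0, -1) [-y clear] — {backplane, connector, daughtercard, duct, retainer, standoff}
7. heatsink@(1, -1) [+y clear] — {backplane, connector, daughtercard, duct, heatsink, retainer, standoff}
8. fan@(1, -2) [+x clear] — {backplane, connector, daughtercard, duct, fan, heatsink, retainer, standoff}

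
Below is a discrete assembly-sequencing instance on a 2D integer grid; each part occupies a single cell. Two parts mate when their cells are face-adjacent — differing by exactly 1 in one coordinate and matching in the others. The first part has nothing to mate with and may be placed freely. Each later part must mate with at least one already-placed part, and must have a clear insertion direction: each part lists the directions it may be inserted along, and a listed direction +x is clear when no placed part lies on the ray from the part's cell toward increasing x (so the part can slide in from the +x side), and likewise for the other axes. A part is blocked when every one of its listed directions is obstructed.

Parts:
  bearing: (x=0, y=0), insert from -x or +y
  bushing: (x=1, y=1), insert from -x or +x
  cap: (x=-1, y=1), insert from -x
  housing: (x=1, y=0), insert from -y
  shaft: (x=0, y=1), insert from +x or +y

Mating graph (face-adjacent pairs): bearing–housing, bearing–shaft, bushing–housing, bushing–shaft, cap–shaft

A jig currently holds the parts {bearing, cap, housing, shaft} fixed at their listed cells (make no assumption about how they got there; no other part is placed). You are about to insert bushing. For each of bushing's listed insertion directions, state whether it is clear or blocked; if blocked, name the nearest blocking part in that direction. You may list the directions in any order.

-x: nearest on ray is shaft@(0, 1) ⇒ blocked
+x: ray from bushing(1, 1) has no placed part ⇒ clear

+x: clear; -x: blocked by shaft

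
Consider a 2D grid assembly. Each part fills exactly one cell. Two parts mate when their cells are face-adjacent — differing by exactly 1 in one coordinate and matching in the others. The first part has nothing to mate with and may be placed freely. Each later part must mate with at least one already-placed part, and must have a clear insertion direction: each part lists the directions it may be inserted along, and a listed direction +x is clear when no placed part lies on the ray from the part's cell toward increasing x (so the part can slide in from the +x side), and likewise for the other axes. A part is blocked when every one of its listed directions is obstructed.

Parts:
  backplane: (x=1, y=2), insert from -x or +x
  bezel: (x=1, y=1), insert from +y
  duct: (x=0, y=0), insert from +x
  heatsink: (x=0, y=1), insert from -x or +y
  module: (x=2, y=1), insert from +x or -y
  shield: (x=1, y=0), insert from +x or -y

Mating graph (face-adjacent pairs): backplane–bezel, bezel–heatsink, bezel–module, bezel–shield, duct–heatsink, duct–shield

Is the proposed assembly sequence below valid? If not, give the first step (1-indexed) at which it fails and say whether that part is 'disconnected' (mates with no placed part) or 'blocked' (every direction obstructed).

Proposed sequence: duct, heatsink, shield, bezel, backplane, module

1. duct@(0, 0) [+x clear] — {duct}
2. heatsink@(0, 1) [-x clear] — {duct, heatsink}
3. shield@(1, 0) [+x clear] — {duct, heatsink, shield}
4. bezel@(1, 1) [+y clear] — {bezel, duct, heatsink, shield}
5. backplane@(1, 2) [-x clear] — {backplane, bezel, duct, heatsink, shield}
6. module@(2, 1) [+x clear] — {backplane, bezel, duct, heatsink, module, shield}

Valid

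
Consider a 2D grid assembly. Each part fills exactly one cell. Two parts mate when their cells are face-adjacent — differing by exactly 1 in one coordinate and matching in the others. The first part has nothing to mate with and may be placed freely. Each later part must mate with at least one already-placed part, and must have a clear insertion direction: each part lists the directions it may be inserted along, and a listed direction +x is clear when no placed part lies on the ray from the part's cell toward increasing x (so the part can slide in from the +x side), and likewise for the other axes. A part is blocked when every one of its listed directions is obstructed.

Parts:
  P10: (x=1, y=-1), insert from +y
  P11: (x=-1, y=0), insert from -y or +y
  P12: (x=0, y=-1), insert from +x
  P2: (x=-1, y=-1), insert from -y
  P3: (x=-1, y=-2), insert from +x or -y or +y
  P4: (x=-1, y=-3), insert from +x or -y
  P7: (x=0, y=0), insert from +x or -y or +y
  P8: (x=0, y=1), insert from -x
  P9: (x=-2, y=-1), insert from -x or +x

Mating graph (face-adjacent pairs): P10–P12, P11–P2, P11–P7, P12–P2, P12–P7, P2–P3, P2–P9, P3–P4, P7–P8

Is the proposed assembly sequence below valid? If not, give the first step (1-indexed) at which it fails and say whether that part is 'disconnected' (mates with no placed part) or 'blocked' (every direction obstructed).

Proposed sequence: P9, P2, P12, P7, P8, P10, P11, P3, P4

Valid

1. P9@(-2, -1) [-x clear] — {P9}
2. P2@(-1, -1) [-y clear] — {P2, P9}
3. P12@(0, -1) [+x clear] — {P12, P2, P9}
4. P7@(0, 0) [+x clear] — {P12, P2, P7, P9}
5. P8@(0, 1) [-x clear] — {P12, P2, P7, P8, P9}
6. P10@(1, -1) [+y clear] — {P10, P12, P2, P7, P8, P9}
7. P11@(-1, 0) [+y clear] — {P10, P11, P12, P2, P7, P8, P9}
8. P3@(-1, -2) [+x clear] — {P10, P11, P12, P2, P3, P7, P8, P9}
9. P4@(-1, -3) [+x clear] — {P10, P11, P12, P2, P3, P4, P7, P8, P9}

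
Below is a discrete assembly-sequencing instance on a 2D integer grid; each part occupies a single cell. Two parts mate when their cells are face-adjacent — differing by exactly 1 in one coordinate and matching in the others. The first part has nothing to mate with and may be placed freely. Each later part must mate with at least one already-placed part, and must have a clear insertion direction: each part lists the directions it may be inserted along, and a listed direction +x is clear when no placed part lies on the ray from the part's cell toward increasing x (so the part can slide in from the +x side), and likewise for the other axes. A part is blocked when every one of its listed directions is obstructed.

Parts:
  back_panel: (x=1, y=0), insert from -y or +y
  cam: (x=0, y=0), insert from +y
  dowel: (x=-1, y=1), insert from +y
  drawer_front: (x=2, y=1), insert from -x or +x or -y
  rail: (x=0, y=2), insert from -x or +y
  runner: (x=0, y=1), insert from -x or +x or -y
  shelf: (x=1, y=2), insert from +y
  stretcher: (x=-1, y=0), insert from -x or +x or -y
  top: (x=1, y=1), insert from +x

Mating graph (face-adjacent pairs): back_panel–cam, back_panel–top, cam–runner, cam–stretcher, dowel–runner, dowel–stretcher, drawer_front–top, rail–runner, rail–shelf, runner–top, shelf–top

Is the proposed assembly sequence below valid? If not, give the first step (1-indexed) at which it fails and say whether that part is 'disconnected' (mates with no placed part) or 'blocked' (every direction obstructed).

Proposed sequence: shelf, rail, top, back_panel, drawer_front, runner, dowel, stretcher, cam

1. shelf@(1, 2) [+y clear] — {shelf}
2. rail@(0, 2) [-x clear] — {rail, shelf}
3. top@(1, 1) [+x clear] — {rail, shelf, top}
4. back_panel@(1, 0) [-y clear] — {back_panel, rail, shelf, top}
5. drawer_front@(2, 1) [+x clear] — {back_panel, drawer_front, rail, shelf, top}
6. runner@(0, 1) [-x clear] — {back_panel, drawer_front, rail, runner, shelf, top}
7. dowel@(-1, 1) [+y clear] — {back_panel, dowel, drawer_front, rail, runner, shelf, top}
8. stretcher@(-1, 0) [-x clear] — {back_panel, dowel, drawer_front, rail, runner, shelf, stretcher, top}
9. cam@(0, 0) — +y all obstructed ⇒ blocked

Invalid at step 9 (blocked)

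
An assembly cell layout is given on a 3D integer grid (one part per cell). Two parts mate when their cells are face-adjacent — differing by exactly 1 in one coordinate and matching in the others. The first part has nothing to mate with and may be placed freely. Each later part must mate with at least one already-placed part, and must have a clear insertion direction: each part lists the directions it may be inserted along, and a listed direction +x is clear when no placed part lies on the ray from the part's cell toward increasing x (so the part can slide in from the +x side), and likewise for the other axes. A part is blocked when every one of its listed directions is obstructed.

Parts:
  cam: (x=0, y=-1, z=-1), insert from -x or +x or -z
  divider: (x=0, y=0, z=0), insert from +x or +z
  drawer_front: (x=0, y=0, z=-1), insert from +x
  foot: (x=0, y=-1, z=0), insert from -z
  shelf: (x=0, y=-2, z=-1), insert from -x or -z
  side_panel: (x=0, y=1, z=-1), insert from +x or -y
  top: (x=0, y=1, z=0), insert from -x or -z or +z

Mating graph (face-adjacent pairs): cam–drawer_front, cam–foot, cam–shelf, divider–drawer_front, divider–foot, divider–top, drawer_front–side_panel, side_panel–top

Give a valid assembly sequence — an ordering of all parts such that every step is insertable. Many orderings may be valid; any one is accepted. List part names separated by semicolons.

top; side_panel; divider; foot; drawer_front; cam; shelf

1. top@(0, 1, 0) [-x clear] — {top}
2. side_panel@(0, 1, -1) [+x clear] — {side_panel, top}
3. divider@(0, 0, 0) [+x clear] — {divider, side_panel, top}
4. foot@(0, -1, 0) [-z clear] — {divider, foot, side_panel, top}
5. drawer_front@(0, 0, -1) [+x clear] — {divider, drawer_front, foot, side_panel, top}
6. cam@(0, -1, -1) [-x clear] — {cam, divider, drawer_front, foot, side_panel, top}
7. shelf@(0, -2, -1) [-x clear] — {cam, divider, drawer_front, foot, shelf, side_panel, top}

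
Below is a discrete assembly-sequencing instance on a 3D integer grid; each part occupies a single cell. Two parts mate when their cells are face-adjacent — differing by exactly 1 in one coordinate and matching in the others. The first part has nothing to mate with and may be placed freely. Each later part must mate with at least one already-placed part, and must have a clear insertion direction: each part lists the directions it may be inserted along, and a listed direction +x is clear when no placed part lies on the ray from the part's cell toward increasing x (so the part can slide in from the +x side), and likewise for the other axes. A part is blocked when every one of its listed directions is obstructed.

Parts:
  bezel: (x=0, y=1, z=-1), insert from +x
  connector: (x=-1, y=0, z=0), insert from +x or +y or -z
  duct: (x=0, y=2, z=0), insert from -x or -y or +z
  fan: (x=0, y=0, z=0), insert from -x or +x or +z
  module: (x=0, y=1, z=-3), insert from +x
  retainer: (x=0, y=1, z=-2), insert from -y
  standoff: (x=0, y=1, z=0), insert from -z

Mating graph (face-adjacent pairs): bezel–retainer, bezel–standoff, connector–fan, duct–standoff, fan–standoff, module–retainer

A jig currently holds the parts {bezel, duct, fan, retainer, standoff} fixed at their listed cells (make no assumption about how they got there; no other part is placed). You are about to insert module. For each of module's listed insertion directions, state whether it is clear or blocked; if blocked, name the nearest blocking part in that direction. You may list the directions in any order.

+x: clear

+x: ray from module(0, 1, -3) has no placed part ⇒ clear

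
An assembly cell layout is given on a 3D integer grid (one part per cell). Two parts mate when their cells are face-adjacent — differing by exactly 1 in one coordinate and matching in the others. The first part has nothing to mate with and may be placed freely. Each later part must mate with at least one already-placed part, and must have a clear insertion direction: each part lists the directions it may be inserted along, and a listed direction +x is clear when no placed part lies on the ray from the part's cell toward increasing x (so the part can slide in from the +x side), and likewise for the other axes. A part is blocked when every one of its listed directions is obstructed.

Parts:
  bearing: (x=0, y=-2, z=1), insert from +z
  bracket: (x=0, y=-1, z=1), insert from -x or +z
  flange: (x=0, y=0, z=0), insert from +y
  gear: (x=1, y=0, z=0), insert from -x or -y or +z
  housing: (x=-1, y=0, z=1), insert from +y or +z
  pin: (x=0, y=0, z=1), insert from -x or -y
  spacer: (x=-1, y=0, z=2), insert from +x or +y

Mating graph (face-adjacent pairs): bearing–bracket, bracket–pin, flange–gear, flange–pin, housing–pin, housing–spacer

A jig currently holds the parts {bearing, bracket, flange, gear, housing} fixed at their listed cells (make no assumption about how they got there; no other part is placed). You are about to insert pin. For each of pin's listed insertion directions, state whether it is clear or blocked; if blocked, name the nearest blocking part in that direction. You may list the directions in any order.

-x: blocked by housing; -y: blocked by bracket

-x: nearest on ray is housing@(-1, 0, 1) ⇒ blocked
-y: nearest on ray is bracket@(0, -1, 1) ⇒ blocked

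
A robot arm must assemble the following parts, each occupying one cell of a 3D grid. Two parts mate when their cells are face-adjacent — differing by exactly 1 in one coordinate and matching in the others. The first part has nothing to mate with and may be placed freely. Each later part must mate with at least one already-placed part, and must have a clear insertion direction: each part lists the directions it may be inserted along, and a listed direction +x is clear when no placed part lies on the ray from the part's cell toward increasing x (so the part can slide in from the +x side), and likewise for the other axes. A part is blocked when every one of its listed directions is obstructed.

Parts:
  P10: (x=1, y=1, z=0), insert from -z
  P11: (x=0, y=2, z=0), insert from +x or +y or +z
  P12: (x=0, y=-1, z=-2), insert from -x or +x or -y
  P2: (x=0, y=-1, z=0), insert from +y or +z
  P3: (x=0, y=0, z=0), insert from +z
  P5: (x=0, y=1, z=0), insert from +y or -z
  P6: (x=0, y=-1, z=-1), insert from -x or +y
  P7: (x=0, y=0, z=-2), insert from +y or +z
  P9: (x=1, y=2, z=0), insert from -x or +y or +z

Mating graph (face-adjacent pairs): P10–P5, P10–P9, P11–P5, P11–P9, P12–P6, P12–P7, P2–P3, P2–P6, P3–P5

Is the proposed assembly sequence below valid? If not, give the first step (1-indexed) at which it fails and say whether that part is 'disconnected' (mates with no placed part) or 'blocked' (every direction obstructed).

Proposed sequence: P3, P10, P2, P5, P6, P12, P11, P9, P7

Invalid at step 2 (disconnected)

1. P3@(0, 0, 0) [+z clear] — {P3}
2. P10@(1, 1, 0) — no placed neighbour ⇒ disconnected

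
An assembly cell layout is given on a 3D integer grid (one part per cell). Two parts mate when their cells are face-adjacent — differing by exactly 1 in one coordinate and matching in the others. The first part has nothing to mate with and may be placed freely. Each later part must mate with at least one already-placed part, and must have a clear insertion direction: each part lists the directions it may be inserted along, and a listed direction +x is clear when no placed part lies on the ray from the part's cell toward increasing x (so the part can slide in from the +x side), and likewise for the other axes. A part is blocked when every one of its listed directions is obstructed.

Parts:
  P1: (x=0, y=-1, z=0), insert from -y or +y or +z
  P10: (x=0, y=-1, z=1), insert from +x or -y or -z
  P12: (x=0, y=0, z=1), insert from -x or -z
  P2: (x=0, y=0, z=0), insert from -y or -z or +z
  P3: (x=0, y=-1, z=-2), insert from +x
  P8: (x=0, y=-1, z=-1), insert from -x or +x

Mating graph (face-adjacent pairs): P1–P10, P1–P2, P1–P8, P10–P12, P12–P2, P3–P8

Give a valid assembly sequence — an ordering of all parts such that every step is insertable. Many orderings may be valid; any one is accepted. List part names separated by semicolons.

1. P10@(0, -1, 1) [+x clear] — {P10}
2. P12@(0, 0, 1) [-x clear] — {P10, P12}
3. P1@(0, -1, 0) [-y clear] — {P1, P10, P12}
4. P8@(0, -1, -1) [-x clear] — {P1, P10, P12, P8}
5. P3@(0, -1, -2) [+x clear] — {P1, P10, P12, P3, P8}
6. P2@(0, 0, 0) [-z clear] — {P1, P10, P12, P2, P3, P8}

P10; P12; P1; P8; P3; P2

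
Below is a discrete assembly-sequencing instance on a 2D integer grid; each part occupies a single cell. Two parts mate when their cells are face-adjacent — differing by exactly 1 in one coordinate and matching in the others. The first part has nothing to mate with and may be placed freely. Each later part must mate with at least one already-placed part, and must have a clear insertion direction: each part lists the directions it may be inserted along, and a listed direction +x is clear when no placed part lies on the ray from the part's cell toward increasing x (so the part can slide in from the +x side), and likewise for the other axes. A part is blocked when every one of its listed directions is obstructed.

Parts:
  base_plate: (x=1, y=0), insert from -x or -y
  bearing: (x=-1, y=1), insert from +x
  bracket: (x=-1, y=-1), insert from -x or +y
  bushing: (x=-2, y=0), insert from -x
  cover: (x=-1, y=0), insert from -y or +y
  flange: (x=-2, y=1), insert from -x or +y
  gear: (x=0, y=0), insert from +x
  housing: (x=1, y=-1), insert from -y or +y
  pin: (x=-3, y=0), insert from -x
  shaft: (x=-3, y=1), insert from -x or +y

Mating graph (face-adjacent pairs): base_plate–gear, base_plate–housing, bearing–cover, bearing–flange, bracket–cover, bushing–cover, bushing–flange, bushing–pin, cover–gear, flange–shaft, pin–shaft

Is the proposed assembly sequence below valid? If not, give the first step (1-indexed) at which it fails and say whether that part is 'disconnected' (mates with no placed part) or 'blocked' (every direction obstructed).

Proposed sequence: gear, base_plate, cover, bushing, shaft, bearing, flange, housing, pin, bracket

Invalid at step 5 (disconnected)

1. gear@(0, 0) [+x clear] — {gear}
2. base_plate@(1, 0) [-y clear] — {base_plate, gear}
3. cover@(-1, 0) [-y clear] — {base_plate, cover, gear}
4. bushing@(-2, 0) [-x clear] — {base_plate, bushing, cover, gear}
5. shaft@(-3, 1) — no placed neighbour ⇒ disconnected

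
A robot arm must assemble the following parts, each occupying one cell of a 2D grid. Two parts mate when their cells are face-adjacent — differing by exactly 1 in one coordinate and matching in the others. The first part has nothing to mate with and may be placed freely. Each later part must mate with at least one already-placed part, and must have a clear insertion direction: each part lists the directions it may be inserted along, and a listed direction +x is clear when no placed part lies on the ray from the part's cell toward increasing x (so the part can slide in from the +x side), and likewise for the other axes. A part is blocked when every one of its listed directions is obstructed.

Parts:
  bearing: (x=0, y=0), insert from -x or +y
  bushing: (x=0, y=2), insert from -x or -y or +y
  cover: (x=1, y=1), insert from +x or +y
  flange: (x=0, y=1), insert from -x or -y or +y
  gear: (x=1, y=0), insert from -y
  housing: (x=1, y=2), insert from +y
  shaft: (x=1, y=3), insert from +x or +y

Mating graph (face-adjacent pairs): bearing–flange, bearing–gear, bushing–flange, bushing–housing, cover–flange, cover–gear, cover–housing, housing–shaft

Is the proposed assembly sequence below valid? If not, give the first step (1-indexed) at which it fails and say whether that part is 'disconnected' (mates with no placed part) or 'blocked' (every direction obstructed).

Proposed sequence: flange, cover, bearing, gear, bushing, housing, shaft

1. flange@(0, 1) [-x clear] — {flange}
2. cover@(1, 1) [+x clear] — {cover, flange}
3. bearing@(0, 0) [-x clear] — {bearing, cover, flange}
4. gear@(1, 0) [-y clear] — {bearing, cover, flange, gear}
5. bushing@(0, 2) [-x clear] — {bearing, bushing, cover, flange, gear}
6. housing@(1, 2) [+y clear] — {bearing, bushing, cover, flange, gear, housing}
7. shaft@(1, 3) [+x clear] — {bearing, bushing, cover, flange, gear, housing, shaft}

Valid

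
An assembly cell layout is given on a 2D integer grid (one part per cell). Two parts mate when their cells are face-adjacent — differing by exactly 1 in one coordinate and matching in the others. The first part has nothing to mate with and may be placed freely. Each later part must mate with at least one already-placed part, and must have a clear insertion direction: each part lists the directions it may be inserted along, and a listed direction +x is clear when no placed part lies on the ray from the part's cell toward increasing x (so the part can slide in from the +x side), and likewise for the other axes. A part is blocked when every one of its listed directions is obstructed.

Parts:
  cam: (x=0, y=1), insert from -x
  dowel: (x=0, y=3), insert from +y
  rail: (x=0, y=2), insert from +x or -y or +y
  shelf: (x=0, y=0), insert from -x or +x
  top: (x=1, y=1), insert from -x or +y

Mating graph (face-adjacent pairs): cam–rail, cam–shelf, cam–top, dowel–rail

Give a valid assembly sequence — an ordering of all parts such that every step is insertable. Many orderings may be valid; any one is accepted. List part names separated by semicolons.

shelf; cam; top; rail; dowel

1. shelf@(0, 0) [-x clear] — {shelf}
2. cam@(0, 1) [-x clear] — {cam, shelf}
3. top@(1, 1) [+y clear] — {cam, shelf, top}
4. rail@(0, 2) [+x clear] — {cam, rail, shelf, top}
5. dowel@(0, 3) [+y clear] — {cam, dowel, rail, shelf, top}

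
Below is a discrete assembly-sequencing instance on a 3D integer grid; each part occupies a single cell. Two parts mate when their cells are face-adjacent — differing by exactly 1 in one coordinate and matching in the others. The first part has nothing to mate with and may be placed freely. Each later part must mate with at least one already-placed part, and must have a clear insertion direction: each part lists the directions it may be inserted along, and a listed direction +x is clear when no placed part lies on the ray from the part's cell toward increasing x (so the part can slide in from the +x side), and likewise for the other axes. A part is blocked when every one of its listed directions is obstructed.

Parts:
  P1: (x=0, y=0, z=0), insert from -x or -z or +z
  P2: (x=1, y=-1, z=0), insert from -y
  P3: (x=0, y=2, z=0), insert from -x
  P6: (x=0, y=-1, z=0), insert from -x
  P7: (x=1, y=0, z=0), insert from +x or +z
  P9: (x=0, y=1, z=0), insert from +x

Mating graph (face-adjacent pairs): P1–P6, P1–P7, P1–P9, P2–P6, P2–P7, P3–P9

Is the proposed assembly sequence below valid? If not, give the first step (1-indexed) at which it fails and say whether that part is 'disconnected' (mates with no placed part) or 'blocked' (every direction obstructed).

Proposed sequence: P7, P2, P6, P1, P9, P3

Valid

1. P7@(1, 0, 0) [+x clear] — {P7}
2. P2@(1, -1, 0) [-y clear] — {P2, P7}
3. P6@(0, -1, 0) [-x clear] — {P2, P6, P7}
4. P1@(0, 0, 0) [-x clear] — {P1, P2, P6, P7}
5. P9@(0, 1, 0) [+x clear] — {P1, P2, P6, P7, P9}
6. P3@(0, 2, 0) [-x clear] — {P1, P2, P3, P6, P7, P9}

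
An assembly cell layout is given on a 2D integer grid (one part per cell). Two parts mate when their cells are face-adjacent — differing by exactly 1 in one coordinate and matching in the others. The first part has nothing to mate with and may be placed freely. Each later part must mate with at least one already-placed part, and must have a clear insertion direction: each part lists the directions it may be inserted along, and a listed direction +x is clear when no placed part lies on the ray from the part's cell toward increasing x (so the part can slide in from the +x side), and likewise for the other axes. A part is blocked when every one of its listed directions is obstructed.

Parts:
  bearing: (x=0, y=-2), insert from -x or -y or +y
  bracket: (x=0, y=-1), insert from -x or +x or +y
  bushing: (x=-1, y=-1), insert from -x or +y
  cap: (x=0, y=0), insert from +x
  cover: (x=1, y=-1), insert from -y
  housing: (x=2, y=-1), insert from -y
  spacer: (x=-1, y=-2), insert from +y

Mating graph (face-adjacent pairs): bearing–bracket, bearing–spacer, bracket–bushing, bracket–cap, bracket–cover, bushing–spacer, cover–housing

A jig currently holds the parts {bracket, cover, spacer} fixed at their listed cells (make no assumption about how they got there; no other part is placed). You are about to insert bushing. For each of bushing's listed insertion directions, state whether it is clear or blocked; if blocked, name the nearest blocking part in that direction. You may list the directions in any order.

+y: clear; -x: clear

-x: ray from bushing(-1, -1) has no placed part ⇒ clear
+y: ray from bushing(-1, -1) has no placed part ⇒ clear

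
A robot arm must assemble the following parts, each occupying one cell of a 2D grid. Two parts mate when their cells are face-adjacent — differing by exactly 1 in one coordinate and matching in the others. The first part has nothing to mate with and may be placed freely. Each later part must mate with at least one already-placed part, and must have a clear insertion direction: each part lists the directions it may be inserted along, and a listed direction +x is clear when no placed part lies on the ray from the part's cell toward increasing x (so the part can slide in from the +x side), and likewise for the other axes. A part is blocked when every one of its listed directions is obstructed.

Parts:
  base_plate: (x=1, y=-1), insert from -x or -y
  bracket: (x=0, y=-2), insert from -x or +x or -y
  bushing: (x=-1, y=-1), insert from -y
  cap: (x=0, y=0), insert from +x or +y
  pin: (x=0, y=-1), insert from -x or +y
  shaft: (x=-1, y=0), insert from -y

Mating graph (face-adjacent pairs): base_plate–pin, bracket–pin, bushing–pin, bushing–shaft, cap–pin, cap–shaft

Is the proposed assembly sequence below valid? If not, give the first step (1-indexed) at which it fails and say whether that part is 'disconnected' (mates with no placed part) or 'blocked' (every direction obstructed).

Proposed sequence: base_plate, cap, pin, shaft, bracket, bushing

1. base_plate@(1, -1) [-x clear] — {base_plate}
2. cap@(0, 0) — no placed neighbour ⇒ disconnected

Invalid at step 2 (disconnected)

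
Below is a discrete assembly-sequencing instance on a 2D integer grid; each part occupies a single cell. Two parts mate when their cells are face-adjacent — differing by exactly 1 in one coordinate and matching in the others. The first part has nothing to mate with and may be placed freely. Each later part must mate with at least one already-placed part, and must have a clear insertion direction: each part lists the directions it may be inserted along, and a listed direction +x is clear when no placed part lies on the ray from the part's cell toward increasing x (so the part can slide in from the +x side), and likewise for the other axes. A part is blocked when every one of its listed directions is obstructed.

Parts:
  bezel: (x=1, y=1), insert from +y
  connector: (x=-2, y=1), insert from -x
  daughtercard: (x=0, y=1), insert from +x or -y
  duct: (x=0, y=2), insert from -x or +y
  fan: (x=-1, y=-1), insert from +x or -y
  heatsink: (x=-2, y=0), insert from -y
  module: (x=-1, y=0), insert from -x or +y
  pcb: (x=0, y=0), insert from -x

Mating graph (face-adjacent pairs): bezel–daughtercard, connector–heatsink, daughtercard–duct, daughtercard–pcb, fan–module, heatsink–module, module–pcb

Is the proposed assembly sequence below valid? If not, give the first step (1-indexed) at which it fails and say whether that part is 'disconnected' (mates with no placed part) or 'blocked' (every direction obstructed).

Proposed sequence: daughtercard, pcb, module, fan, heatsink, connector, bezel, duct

Valid

1. daughtercard@(0, 1) [+x clear] — {daughtercard}
2. pcb@(0, 0) [-x clear] — {daughtercard, pcb}
3. module@(-1, 0) [-x clear] — {daughtercard, module, pcb}
4. fan@(-1, -1) [+x clear] — {daughtercard, fan, module, pcb}
5. heatsink@(-2, 0) [-y clear] — {daughtercard, fan, heatsink, module, pcb}
6. connector@(-2, 1) [-x clear] — {connector, daughtercard, fan, heatsink, module, pcb}
7. bezel@(1, 1) [+y clear] — {bezel, connector, daughtercard, fan, heatsink, module, pcb}
8. duct@(0, 2) [-x clear] — {bezel, connector, daughtercard, duct, fan, heatsink, module, pcb}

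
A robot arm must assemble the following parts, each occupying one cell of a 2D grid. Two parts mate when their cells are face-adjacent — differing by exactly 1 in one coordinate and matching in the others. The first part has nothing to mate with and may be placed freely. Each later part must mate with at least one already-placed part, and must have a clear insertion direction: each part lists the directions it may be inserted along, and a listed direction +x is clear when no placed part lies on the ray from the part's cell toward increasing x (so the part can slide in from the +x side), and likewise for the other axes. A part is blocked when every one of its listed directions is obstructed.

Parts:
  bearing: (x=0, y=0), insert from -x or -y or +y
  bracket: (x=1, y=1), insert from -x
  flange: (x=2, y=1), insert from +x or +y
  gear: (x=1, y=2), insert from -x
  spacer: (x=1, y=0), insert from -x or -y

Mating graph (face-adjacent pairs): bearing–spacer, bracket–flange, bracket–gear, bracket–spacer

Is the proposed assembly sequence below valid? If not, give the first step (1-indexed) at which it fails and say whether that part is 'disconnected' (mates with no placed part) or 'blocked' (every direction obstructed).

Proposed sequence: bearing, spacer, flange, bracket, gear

1. bearing@(0, 0) [-x clear] — {bearing}
2. spacer@(1, 0) [-y clear] — {bearing, spacer}
3. flange@(2, 1) — no placed neighbour ⇒ disconnected

Invalid at step 3 (disconnected)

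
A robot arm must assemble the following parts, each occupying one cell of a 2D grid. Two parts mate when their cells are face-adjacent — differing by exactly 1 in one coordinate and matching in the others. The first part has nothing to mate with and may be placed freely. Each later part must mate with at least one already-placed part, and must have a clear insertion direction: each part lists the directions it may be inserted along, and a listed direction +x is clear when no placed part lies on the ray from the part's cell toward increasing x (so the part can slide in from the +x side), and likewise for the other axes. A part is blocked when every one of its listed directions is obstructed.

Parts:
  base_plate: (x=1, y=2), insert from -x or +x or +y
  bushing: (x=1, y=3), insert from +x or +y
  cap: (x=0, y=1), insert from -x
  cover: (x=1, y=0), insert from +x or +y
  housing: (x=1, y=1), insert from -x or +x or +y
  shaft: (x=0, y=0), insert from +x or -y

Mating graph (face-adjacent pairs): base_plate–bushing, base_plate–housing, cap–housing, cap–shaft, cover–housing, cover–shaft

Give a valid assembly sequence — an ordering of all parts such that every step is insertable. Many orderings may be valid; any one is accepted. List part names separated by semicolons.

1. cover@(1, 0) [+x clear] — {cover}
2. housing@(1, 1) [-x clear] — {cover, housing}
3. cap@(0, 1) [-x clear] — {cap, cover, housing}
4. shaft@(0, 0) [-y clear] — {cap, cover, housing, shaft}
5. base_plate@(1, 2) [-x clear] — {base_plate, cap, cover, housing, shaft}
6. bushing@(1, 3) [+x clear] — {base_plate, bushing, cap, cover, housing, shaft}

cover; housing; cap; shaft; base_plate; bushing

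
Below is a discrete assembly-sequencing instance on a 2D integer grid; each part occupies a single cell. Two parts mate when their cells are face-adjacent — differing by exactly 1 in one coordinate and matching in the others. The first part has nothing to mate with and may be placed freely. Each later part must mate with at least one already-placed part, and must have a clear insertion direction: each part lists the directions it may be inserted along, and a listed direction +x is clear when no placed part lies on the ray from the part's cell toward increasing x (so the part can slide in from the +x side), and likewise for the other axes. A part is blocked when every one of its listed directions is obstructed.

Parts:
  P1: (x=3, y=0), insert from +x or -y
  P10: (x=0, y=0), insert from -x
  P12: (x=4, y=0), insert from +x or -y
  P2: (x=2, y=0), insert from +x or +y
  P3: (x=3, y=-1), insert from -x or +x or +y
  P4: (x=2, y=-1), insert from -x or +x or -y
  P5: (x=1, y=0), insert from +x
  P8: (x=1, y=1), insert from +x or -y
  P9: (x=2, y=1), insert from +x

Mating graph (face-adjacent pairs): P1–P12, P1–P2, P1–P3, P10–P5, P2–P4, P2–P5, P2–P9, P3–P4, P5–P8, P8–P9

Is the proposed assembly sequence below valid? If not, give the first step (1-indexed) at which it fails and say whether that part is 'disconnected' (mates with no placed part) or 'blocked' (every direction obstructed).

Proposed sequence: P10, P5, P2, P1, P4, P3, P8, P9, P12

Valid

1. P10@(0, 0) [-x clear] — {P10}
2. P5@(1, 0) [+x clear] — {P10, P5}
3. P2@(2, 0) [+x clear] — {P10, P2, P5}
4. P1@(3, 0) [+x clear] — {P1, P10, P2, P5}
5. P4@(2, -1) [-x clear] — {P1, P10, P2, P4, P5}
6. P3@(3, -1) [+x clear] — {P1, P10, P2, P3, P4, P5}
7. P8@(1, 1) [+x clear] — {P1, P10, P2, P3, P4, P5, P8}
8. P9@(2, 1) [+x clear] — {P1, P10, P2, P3, P4, P5, P8, P9}
9. P12@(4, 0) [+x clear] — {P1, P10, P12, P2, P3, P4, P5, P8, P9}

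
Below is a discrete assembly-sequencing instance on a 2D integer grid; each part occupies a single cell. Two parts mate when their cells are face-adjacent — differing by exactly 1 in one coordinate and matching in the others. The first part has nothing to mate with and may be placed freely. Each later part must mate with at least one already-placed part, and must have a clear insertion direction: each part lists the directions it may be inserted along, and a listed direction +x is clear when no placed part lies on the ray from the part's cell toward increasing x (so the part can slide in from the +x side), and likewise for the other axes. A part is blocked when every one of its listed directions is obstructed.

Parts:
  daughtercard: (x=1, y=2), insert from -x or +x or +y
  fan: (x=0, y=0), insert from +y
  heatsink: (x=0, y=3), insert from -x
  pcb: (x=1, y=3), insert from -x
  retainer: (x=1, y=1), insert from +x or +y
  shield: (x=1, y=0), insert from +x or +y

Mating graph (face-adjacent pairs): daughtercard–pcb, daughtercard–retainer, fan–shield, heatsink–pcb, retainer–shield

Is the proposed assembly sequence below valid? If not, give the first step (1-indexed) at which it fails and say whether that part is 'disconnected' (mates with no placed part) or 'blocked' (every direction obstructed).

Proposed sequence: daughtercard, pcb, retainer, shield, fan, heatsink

Valid

1. daughtercard@(1, 2) [-x clear] — {daughtercard}
2. pcb@(1, 3) [-x clear] — {daughtercard, pcb}
3. retainer@(1, 1) [+x clear] — {daughtercard, pcb, retainer}
4. shield@(1, 0) [+x clear] — {daughtercard, pcb, retainer, shield}
5. fan@(0, 0) [+y clear] — {daughtercard, fan, pcb, retainer, shield}
6. heatsink@(0, 3) [-x clear] — {daughtercard, fan, heatsink, pcb, retainer, shield}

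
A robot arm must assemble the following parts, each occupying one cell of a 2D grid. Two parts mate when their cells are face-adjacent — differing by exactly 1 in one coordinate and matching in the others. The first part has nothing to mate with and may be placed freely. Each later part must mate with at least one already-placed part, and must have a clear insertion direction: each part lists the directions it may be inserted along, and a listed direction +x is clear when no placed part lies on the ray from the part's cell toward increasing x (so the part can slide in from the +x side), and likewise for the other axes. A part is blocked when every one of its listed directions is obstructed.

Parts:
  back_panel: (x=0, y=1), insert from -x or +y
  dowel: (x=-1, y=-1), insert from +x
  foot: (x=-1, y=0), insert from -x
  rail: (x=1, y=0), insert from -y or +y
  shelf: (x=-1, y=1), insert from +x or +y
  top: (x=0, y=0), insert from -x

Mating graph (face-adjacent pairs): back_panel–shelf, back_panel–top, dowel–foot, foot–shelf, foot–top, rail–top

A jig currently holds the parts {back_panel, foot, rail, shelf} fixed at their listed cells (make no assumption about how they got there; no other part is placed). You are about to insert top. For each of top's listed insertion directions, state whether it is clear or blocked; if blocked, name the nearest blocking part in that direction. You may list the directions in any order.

-x: blocked by foot

-x: nearest on ray is foot@(-1, 0) ⇒ blocked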